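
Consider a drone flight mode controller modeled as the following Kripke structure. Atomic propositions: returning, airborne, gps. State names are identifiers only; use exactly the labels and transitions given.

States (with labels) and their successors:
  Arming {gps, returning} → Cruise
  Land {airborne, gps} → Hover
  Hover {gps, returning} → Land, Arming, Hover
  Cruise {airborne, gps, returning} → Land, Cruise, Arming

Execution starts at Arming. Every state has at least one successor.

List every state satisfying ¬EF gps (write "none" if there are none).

none

States satisfying gps: {Arming, Land, Hover, Cruise}.
States satisfying EF gps: {Arming, Land, Hover, Cruise}.
States satisfying ¬EF gps: ∅.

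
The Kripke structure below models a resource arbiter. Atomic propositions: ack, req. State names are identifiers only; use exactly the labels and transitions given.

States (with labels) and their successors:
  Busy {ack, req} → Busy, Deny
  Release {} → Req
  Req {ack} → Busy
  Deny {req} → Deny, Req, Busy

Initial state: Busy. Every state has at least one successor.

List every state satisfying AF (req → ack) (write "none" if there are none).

States satisfying req → ack: {Busy, Release, Req}.
States satisfying AF (req → ack): {Busy, Release, Req}.

{Busy, Release, Req}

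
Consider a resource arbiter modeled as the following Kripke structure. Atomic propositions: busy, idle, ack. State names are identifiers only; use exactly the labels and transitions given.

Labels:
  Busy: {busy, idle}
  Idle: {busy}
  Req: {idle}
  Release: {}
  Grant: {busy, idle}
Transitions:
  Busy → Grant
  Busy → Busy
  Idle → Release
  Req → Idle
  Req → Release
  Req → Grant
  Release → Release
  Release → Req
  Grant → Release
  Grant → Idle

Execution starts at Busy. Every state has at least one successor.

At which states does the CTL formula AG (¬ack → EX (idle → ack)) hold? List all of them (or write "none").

{Idle, Req, Release, Grant}

States satisfying ¬ack → EX (idle → ack): {Idle, Req, Release, Grant}.
States satisfying AG (¬ack → EX (idle → ack)): {Idle, Req, Release, Grant}.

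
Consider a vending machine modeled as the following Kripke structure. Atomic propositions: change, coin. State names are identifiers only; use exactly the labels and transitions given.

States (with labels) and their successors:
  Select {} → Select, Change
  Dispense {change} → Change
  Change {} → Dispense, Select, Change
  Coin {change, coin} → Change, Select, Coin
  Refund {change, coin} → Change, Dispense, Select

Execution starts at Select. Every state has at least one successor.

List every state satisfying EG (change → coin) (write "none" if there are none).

States satisfying change → coin: {Select, Change, Coin, Refund}.
States satisfying EG (change → coin): {Select, Change, Coin, Refund}.

{Select, Change, Coin, Refund}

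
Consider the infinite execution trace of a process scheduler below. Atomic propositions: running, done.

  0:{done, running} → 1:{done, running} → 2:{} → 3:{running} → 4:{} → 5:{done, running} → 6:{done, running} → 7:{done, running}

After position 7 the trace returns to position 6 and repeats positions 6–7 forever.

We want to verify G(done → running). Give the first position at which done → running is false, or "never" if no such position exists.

done → running holds at every position 0..7, and those are all the positions the trace ever visits, so the invariant G(done → running) is never violated.

never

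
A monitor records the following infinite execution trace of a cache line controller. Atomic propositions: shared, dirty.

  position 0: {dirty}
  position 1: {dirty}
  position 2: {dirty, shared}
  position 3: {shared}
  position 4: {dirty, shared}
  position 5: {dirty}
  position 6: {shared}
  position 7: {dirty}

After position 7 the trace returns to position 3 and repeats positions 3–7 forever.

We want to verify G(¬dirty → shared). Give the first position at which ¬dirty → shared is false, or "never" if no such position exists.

¬dirty → shared holds at every position 0..7, and those are all the positions the trace ever visits, so the invariant G(¬dirty → shared) is never violated.

never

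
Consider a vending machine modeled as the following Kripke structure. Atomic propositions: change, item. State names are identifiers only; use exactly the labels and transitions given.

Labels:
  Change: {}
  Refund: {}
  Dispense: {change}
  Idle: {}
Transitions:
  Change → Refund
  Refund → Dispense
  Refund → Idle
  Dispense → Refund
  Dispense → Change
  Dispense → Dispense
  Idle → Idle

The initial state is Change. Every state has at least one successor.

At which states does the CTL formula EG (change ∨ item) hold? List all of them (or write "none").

{Dispense}

States satisfying change ∨ item: {Dispense}.
States satisfying EG (change ∨ item): {Dispense}.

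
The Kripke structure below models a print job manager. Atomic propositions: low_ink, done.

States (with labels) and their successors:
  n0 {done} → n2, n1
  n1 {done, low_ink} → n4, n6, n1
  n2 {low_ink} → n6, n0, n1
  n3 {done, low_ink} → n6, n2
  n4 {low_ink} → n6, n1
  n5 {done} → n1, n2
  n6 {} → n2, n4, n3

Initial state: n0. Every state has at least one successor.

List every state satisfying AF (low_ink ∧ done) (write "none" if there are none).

States satisfying low_ink ∧ done: {n1, n3}.
States satisfying AF (low_ink ∧ done): {n1, n3}.

{n1, n3}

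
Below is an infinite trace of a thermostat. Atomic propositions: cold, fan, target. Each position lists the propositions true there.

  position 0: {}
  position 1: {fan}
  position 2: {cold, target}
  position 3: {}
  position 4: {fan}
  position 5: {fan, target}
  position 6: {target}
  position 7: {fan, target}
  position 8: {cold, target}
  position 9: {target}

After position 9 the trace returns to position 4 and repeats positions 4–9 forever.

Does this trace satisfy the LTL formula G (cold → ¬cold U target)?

cold → ¬cold U target holds at every position 0..9, and those are all positions ever visited, so G (cold → ¬cold U target) holds.
Positions where cold holds: 2, 8.
Check ¬cold U target at each: 2→ok, 8→ok.

Holds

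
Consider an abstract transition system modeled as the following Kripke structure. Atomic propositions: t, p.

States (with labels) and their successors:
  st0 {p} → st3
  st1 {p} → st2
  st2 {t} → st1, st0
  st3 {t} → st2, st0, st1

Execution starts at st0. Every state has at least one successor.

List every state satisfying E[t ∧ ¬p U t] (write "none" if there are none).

States satisfying t ∧ ¬p: {st2, st3}.
States satisfying t: {st2, st3}.
States satisfying E[t ∧ ¬p U t]: {st2, st3}.

{st2, st3}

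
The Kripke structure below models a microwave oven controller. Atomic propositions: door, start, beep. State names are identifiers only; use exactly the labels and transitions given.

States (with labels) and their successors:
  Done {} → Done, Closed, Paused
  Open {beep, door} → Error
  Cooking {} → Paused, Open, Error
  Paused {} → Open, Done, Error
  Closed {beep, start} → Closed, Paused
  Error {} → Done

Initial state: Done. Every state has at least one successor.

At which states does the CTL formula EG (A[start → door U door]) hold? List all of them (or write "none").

none

States satisfying A[start → door U door]: {Open}.
States satisfying EG (A[start → door U door]): ∅.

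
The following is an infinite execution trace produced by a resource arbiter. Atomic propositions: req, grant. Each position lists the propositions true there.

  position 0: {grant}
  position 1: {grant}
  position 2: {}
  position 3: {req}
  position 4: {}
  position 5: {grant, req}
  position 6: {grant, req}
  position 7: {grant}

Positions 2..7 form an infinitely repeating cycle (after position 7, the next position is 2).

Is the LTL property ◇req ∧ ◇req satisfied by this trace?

req holds at position 3, which is reachable from 0, so ◇req holds.
req holds at position 3, which is reachable from 0, so ◇req holds.
At position 0: ◇req is true; ◇req is true; so ◇req ∧ ◇req is true.

Holds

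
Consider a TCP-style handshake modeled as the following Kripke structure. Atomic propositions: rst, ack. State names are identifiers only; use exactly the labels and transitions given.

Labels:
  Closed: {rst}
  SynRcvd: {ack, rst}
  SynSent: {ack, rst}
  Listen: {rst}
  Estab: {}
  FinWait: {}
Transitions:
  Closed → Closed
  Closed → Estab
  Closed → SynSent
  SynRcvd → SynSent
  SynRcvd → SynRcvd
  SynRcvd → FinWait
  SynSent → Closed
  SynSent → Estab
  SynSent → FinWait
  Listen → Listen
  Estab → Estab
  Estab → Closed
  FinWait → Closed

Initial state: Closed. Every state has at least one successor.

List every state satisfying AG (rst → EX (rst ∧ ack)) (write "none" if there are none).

none

States satisfying rst → EX (rst ∧ ack): {Closed, SynRcvd, Estab, FinWait}.
States satisfying AG (rst → EX (rst ∧ ack)): ∅.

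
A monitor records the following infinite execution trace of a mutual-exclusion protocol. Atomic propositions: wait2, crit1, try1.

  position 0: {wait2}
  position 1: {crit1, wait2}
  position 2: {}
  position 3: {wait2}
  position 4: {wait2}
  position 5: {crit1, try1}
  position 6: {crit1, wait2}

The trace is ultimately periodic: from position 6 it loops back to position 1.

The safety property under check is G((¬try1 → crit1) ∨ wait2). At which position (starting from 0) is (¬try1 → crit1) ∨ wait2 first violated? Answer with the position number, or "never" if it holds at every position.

Check (¬try1 → crit1) ∨ wait2 at each position in order: 0 ✓, 1 ✓.
At position 2 the labels are {}, so (¬try1 → crit1) ∨ wait2 is false there. This is the first violation.

2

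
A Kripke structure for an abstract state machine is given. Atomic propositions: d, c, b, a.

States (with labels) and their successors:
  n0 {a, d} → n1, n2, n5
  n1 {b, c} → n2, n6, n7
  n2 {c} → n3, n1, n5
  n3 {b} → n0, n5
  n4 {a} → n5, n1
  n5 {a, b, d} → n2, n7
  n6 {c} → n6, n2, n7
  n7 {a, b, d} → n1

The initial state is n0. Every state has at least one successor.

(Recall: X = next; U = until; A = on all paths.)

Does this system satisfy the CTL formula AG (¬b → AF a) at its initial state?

States satisfying ¬b → AF a: {n0, n1, n3, n4, n5, n7}.
States satisfying AG (¬b → AF a): ∅.
n2 is reachable from n0 and violates ¬b → AF a, so AG fails at n0.
n0 ∉ Sat(AG (¬b → AF a)).

No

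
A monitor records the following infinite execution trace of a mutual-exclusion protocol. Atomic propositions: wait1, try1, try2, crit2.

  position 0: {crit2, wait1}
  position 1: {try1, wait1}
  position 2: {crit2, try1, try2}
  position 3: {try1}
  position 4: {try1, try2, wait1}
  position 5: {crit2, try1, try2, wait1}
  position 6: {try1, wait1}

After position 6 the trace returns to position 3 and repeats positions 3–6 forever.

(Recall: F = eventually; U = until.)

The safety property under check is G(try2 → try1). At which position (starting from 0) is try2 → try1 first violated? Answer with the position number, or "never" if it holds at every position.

try2 → try1 holds at every position 0..6, and those are all the positions the trace ever visits, so the invariant G(try2 → try1) is never violated.

never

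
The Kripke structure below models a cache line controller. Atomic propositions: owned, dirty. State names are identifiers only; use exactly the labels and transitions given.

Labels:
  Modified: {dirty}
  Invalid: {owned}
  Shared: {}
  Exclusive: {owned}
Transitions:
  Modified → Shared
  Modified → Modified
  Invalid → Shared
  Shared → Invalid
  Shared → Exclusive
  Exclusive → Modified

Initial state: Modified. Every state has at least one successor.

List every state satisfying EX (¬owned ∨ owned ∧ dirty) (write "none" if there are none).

{Modified, Invalid, Exclusive}

States satisfying ¬owned ∨ owned ∧ dirty: {Modified, Shared}.
States satisfying EX (¬owned ∨ owned ∧ dirty): {Modified, Invalid, Exclusive}.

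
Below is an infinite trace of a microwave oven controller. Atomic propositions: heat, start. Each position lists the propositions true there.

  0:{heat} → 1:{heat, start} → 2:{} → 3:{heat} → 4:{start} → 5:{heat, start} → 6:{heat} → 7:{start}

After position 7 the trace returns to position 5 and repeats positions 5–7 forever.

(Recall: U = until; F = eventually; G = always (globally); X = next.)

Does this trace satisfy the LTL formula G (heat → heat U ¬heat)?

heat → heat U ¬heat holds at every position 0..7, and those are all positions ever visited, so G (heat → heat U ¬heat) holds.
Positions where heat holds: 0, 1, 3, 5, 6.
Check heat U ¬heat at each: 0→ok, 1→ok, 3→ok, 5→ok, 6→ok.

Yes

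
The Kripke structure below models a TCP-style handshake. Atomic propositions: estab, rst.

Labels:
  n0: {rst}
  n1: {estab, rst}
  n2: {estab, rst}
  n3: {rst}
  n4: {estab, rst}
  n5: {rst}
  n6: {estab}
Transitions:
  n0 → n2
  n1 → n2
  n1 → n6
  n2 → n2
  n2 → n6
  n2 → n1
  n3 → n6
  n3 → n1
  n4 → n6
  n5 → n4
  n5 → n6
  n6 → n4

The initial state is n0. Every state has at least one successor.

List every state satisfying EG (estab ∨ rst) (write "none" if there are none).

States satisfying estab ∨ rst: {n0, n1, n2, n3, n4, n5, n6}.
States satisfying EG (estab ∨ rst): {n0, n1, n2, n3, n4, n5, n6}.

{n0, n1, n2, n3, n4, n5, n6}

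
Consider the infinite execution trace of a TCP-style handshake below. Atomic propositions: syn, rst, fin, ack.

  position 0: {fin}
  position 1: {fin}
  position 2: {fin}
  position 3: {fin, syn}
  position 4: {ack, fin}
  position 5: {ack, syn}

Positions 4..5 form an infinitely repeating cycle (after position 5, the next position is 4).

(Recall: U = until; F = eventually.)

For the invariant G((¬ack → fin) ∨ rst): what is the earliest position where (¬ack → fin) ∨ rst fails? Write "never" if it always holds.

(¬ack → fin) ∨ rst holds at every position 0..5, and those are all the positions the trace ever visits, so the invariant G((¬ack → fin) ∨ rst) is never violated.

never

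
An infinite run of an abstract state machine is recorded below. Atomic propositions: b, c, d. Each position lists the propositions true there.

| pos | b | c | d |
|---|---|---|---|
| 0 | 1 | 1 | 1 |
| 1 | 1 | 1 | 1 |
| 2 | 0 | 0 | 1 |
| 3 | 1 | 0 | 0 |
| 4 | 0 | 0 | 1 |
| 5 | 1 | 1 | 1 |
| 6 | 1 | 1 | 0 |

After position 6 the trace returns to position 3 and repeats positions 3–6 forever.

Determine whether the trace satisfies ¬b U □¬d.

Walking from position 0: at position 0, □¬d has not yet held and ¬b fails, so ¬b U □¬d is false.

Does not hold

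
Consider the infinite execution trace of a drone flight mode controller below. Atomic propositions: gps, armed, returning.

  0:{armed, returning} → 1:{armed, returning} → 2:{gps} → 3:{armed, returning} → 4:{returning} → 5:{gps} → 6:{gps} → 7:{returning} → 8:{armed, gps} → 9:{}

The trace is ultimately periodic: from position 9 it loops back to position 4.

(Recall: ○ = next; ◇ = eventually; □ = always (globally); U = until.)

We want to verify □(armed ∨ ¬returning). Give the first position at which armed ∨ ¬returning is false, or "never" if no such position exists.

4

Check armed ∨ ¬returning at each position in order: 0 ✓, 1 ✓, 2 ✓, 3 ✓.
At position 4 the labels are {returning}, so armed ∨ ¬returning is false there. This is the first violation.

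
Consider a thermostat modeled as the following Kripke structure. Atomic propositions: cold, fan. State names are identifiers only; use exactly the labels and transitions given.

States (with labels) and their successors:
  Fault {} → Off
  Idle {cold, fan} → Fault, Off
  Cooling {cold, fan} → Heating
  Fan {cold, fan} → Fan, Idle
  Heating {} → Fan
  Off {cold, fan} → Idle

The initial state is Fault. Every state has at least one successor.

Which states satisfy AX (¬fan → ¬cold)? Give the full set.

{Fault, Idle, Cooling, Fan, Heating, Off}

States satisfying ¬fan → ¬cold: {Fault, Idle, Cooling, Fan, Heating, Off}.
States satisfying AX (¬fan → ¬cold): {Fault, Idle, Cooling, Fan, Heating, Off}.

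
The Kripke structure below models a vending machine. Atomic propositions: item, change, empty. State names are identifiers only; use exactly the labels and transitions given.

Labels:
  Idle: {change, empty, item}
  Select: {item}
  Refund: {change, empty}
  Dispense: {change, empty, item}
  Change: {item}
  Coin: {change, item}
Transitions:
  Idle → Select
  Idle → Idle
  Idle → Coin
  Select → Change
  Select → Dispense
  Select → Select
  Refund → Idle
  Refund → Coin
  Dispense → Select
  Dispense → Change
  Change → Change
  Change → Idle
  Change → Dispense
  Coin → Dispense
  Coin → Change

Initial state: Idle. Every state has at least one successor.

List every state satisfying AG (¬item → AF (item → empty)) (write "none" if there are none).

{Idle, Select, Refund, Dispense, Change, Coin}

States satisfying ¬item → AF (item → empty): {Idle, Select, Refund, Dispense, Change, Coin}.
States satisfying AG (¬item → AF (item → empty)): {Idle, Select, Refund, Dispense, Change, Coin}.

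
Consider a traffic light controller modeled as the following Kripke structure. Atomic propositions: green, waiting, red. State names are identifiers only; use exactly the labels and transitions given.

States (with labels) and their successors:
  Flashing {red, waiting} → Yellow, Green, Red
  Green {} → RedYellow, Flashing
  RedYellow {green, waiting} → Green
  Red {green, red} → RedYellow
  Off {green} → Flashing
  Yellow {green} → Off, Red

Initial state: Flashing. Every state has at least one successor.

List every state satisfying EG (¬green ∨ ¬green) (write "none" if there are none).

States satisfying ¬green ∨ ¬green: {Flashing, Green}.
States satisfying EG (¬green ∨ ¬green): {Flashing, Green}.

{Flashing, Green}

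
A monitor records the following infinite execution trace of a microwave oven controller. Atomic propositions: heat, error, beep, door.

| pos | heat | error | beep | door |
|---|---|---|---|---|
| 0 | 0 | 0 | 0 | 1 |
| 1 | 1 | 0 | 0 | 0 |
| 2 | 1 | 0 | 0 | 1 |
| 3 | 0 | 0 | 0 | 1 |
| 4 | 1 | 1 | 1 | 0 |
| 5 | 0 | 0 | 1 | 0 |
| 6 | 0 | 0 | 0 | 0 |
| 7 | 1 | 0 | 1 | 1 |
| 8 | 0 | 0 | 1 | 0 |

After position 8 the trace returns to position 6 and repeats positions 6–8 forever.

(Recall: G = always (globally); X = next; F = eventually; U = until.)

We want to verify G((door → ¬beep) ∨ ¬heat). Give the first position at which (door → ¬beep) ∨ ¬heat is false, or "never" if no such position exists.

7

Check (door → ¬beep) ∨ ¬heat at each position in order: 0 ✓, 1 ✓, 2 ✓, 3 ✓, 4 ✓, 5 ✓, 6 ✓.
At position 7 the labels are {beep, door, heat}, so (door → ¬beep) ∨ ¬heat is false there. This is the first violation.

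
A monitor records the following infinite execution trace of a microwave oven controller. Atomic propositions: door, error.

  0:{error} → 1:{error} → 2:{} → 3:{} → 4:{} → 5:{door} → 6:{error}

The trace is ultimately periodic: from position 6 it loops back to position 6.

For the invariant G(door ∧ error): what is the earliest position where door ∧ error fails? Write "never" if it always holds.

0

At position 0 the labels are {error}, so door ∧ error is false there. This is the first violation.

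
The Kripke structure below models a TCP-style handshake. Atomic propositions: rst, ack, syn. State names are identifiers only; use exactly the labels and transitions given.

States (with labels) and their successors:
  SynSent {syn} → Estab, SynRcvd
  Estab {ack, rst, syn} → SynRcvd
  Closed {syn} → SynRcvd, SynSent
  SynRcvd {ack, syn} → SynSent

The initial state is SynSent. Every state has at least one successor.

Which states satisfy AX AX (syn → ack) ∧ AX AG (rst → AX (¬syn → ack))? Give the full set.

States satisfying AX (syn → ack): {SynSent, Estab}.
States satisfying AX AX (syn → ack): {SynRcvd}.
States satisfying AG (rst → AX (¬syn → ack)): {SynSent, Estab, Closed, SynRcvd}.
States satisfying AX AG (rst → AX (¬syn → ack)): {SynSent, Estab, Closed, SynRcvd}.
States satisfying AX AX (syn → ack) ∧ AX AG (rst → AX (¬syn → ack)): {SynRcvd}.

{SynRcvd}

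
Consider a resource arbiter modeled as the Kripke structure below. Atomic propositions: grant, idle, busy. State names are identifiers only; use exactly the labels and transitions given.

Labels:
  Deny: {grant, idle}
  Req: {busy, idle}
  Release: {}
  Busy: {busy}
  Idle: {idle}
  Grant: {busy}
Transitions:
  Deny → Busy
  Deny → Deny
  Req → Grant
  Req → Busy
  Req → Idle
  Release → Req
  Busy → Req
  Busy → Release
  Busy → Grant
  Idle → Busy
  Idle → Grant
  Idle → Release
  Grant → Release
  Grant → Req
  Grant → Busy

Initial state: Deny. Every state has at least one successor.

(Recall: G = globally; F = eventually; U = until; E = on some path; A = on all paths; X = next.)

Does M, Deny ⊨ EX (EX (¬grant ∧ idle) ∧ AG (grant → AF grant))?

States satisfying EX (¬grant ∧ idle) ∧ AG (grant → AF grant): {Req, Release, Busy, Grant}.
States satisfying EX (EX (¬grant ∧ idle) ∧ AG (grant → AF grant)): {Deny, Req, Release, Busy, Idle, Grant}.
Deny ∈ Sat(EX (EX (¬grant ∧ idle) ∧ AG (grant → AF grant))).

Yes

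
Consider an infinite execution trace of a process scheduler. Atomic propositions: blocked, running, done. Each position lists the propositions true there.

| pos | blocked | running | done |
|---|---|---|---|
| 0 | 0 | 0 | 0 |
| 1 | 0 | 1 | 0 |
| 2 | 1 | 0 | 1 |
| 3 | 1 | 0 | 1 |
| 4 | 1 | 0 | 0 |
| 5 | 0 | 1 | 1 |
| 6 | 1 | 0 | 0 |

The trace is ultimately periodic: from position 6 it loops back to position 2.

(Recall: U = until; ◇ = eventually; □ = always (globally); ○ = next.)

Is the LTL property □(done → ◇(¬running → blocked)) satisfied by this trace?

Holds

done → ◇(¬running → blocked) holds at every position 0..6, and those are all positions ever visited, so □(done → ◇(¬running → blocked)) holds.
Positions where done holds: 2, 3, 5.
Check ◇(¬running → blocked) at each: 2→ok, 3→ok, 5→ok.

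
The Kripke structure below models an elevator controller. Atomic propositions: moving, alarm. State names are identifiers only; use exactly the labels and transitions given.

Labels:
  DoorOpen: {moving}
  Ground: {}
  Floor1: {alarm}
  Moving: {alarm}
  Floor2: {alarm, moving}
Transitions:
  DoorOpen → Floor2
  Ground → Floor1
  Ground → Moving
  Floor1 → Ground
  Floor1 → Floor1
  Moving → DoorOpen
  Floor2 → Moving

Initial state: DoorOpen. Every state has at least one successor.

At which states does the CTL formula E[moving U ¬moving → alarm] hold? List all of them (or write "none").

{DoorOpen, Floor1, Moving, Floor2}

States satisfying moving: {DoorOpen, Floor2}.
States satisfying ¬moving → alarm: {DoorOpen, Floor1, Moving, Floor2}.
States satisfying E[moving U ¬moving → alarm]: {DoorOpen, Floor1, Moving, Floor2}.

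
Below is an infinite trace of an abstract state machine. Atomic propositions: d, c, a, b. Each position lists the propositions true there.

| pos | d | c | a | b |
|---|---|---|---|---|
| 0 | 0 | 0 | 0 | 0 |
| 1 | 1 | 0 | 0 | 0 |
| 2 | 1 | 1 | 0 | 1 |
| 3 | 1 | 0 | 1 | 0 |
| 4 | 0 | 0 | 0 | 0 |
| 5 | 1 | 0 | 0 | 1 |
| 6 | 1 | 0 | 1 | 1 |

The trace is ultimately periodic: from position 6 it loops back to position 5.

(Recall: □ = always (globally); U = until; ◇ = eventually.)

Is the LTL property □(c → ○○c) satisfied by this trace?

c → ○○c must hold at every position from 0 onward. It fails at position 2, so □(c → ○○c) is false.
Positions where c holds: 2.
Check ○○c at each: 2→fails.

Does not hold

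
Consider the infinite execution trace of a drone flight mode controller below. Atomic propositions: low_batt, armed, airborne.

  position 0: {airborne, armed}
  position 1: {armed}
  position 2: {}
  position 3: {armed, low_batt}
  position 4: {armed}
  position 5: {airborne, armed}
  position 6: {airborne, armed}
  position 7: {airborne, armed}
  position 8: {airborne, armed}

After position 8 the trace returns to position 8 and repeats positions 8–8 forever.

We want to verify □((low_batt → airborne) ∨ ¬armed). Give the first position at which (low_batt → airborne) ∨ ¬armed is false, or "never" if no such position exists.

3

Check (low_batt → airborne) ∨ ¬armed at each position in order: 0 ✓, 1 ✓, 2 ✓.
At position 3 the labels are {armed, low_batt}, so (low_batt → airborne) ∨ ¬armed is false there. This is the first violation.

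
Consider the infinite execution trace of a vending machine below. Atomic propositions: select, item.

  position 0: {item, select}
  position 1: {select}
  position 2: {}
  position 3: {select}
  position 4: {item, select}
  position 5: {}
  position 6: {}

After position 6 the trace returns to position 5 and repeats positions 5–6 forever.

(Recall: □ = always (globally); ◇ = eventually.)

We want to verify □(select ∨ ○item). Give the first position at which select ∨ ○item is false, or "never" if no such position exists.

2

Check select ∨ ○item at each position in order: 0 ✓, 1 ✓.
At position 2 the labels are {} and the next position 3 has {select}, so select ∨ ○item is false there. This is the first violation.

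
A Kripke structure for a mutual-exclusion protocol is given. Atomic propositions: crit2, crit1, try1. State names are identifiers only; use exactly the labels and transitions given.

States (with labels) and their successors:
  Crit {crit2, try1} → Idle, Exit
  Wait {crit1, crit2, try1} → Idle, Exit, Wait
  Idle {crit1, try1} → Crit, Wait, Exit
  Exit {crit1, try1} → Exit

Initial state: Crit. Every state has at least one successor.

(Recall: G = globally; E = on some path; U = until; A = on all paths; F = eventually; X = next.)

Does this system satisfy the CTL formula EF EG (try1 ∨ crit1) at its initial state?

Holds

States satisfying EG (try1 ∨ crit1): {Crit, Wait, Idle, Exit}.
States satisfying EF EG (try1 ∨ crit1): {Crit, Wait, Idle, Exit}.
Some path from Crit reaches a state where EG (try1 ∨ crit1) holds.
Crit ∈ Sat(EF EG (try1 ∨ crit1)).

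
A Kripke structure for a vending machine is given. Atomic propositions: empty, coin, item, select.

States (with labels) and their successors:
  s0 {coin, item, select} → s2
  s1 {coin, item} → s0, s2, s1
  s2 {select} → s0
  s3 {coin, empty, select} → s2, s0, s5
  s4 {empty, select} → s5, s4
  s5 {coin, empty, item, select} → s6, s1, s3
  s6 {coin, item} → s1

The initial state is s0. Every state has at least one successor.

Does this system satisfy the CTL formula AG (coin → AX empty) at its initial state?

No

States satisfying coin → AX empty: {s2, s4}.
States satisfying AG (coin → AX empty): ∅.
s0 is reachable from s0 and violates coin → AX empty, so AG fails at s0.
s0 ∉ Sat(AG (coin → AX empty)).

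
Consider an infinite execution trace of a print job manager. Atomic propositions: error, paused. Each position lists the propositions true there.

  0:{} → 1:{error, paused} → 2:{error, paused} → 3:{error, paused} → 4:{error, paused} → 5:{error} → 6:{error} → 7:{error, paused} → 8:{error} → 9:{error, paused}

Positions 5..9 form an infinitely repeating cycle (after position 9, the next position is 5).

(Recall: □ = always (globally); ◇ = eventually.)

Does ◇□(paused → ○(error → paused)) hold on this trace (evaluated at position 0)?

Violated

□(paused → ○(error → paused)) is false at every position 0..9, so it never becomes true and ◇□(paused → ○(error → paused)) fails.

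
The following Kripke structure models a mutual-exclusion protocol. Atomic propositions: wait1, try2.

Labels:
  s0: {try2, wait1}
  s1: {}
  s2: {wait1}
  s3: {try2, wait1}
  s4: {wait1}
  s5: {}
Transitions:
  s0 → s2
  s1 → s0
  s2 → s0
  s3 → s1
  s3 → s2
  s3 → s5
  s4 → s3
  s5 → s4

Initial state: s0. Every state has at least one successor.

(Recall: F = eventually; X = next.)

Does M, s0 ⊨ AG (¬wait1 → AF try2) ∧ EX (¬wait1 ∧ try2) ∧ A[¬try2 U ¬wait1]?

States satisfying ¬wait1 → AF try2: {s0, s1, s2, s3, s4, s5}.
States satisfying AG (¬wait1 → AF try2): {s0, s1, s2, s3, s4, s5}.
States satisfying ¬wait1 ∧ try2: ∅.
States satisfying EX (¬wait1 ∧ try2): ∅.
States satisfying ¬try2: {s1, s2, s4, s5}.
States satisfying ¬wait1: {s1, s5}.
States satisfying A[¬try2 U ¬wait1]: {s1, s5}.
States satisfying EX (¬wait1 ∧ try2) ∧ A[¬try2 U ¬wait1]: ∅.
States satisfying AG (¬wait1 → AF try2) ∧ EX (¬wait1 ∧ try2) ∧ A[¬try2 U ¬wait1]: ∅.
s0 ∉ Sat(AG (¬wait1 → AF try2) ∧ EX (¬wait1 ∧ try2) ∧ A[¬try2 U ¬wait1]).

No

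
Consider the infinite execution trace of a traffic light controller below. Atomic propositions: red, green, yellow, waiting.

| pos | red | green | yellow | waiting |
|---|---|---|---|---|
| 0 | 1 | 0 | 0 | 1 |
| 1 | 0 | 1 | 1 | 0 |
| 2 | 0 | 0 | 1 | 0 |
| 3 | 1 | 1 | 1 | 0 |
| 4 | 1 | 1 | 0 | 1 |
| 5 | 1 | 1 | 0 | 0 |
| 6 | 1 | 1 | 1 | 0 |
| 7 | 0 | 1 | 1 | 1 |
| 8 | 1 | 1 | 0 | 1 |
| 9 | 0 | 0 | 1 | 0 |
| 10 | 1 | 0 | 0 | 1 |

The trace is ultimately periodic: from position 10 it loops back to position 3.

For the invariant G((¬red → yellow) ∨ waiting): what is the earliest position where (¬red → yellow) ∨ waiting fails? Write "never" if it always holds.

(¬red → yellow) ∨ waiting holds at every position 0..10, and those are all the positions the trace ever visits, so the invariant G((¬red → yellow) ∨ waiting) is never violated.

never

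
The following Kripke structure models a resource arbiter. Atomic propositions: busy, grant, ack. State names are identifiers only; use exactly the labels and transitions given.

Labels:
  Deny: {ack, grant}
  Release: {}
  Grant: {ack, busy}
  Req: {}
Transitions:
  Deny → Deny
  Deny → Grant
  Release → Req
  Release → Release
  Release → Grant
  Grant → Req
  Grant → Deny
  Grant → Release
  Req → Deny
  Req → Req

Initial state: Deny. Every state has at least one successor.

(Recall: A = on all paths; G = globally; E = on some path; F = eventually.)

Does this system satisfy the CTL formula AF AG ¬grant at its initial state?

No

States satisfying AG ¬grant: ∅.
States satisfying AF AG ¬grant: ∅.
There is a path from Deny along which AG ¬grant never holds.
Deny ∉ Sat(AF AG ¬grant).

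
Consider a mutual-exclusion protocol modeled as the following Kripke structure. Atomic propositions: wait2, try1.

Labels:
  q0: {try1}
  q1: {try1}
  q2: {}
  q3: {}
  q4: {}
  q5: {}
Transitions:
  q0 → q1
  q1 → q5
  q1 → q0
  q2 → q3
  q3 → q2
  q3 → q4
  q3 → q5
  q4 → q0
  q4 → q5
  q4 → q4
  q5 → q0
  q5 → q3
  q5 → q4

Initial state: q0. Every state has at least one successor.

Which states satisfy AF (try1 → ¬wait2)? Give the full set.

{q0, q1, q2, q3, q4, q5}

States satisfying try1 → ¬wait2: {q0, q1, q2, q3, q4, q5}.
States satisfying AF (try1 → ¬wait2): {q0, q1, q2, q3, q4, q5}.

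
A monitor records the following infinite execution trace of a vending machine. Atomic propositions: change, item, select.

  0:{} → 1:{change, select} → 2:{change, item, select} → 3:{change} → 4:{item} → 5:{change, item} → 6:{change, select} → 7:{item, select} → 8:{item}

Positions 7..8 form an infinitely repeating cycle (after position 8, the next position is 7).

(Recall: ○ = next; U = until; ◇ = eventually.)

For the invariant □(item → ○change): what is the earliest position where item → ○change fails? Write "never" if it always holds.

Check item → ○change at each position in order: 0 ✓, 1 ✓, 2 ✓, 3 ✓, 4 ✓, 5 ✓, 6 ✓.
At position 7 the labels are {item, select} and the next position 8 has {item}, so item → ○change is false there. This is the first violation.

7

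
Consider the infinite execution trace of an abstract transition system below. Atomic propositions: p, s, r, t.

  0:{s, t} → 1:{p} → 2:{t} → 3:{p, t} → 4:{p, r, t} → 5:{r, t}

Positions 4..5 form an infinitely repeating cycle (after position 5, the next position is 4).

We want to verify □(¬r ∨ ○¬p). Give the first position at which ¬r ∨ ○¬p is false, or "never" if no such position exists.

5

Check ¬r ∨ ○¬p at each position in order: 0 ✓, 1 ✓, 2 ✓, 3 ✓, 4 ✓.
At position 5 the labels are {r, t} and the next position 4 has {p, r, t}, so ¬r ∨ ○¬p is false there. This is the first violation.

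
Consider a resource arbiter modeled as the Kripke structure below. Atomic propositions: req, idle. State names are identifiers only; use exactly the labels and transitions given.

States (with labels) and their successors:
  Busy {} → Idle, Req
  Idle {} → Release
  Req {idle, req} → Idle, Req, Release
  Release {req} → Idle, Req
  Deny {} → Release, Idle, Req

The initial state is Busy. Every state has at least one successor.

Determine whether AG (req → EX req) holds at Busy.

States satisfying req → EX req: {Busy, Idle, Req, Release, Deny}.
States satisfying AG (req → EX req): {Busy, Idle, Req, Release, Deny}.
Every state reachable from Busy satisfies req → EX req.
Busy ∈ Sat(AG (req → EX req)).

Holds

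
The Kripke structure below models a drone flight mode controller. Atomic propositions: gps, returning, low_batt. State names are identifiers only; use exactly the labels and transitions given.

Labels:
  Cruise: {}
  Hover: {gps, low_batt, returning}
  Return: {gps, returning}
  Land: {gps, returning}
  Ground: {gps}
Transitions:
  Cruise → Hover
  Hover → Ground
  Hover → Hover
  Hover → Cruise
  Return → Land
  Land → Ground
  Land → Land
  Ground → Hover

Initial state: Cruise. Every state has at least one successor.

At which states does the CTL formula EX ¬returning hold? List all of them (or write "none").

{Hover, Land}

States satisfying ¬returning: {Cruise, Ground}.
States satisfying EX ¬returning: {Hover, Land}.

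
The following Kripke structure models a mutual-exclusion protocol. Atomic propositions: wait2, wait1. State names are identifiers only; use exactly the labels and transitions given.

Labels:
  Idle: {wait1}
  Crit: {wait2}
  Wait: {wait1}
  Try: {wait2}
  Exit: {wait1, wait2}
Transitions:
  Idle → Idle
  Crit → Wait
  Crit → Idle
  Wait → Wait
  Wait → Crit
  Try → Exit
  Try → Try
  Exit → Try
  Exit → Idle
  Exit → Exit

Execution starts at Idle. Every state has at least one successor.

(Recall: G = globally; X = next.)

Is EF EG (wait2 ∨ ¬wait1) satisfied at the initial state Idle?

Violated

States satisfying EG (wait2 ∨ ¬wait1): {Try, Exit}.
States satisfying EF EG (wait2 ∨ ¬wait1): {Try, Exit}.
No suitable path/successor from Idle witnesses the formula.
Idle ∉ Sat(EF EG (wait2 ∨ ¬wait1)).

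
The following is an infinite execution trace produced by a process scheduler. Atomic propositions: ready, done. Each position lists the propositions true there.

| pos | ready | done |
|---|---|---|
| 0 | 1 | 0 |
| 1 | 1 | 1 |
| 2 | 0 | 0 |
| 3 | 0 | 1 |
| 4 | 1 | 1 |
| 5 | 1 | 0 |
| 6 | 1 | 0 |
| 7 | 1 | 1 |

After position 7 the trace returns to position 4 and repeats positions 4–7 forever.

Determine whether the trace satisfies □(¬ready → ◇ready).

¬ready → ◇ready holds at every position 0..7, and those are all positions ever visited, so □(¬ready → ◇ready) holds.
Positions where ¬ready holds: 2, 3.
Check ◇ready at each: 2→ok, 3→ok.

Satisfied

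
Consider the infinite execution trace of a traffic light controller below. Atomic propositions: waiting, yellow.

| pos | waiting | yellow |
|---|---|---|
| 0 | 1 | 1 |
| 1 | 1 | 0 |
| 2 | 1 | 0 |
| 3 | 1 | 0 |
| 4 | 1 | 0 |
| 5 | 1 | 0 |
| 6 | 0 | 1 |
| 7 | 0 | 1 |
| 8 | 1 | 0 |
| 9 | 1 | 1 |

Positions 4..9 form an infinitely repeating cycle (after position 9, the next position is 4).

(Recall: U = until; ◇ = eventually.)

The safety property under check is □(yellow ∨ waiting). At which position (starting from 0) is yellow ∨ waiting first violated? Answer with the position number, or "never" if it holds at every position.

never

yellow ∨ waiting holds at every position 0..9, and those are all the positions the trace ever visits, so the invariant □(yellow ∨ waiting) is never violated.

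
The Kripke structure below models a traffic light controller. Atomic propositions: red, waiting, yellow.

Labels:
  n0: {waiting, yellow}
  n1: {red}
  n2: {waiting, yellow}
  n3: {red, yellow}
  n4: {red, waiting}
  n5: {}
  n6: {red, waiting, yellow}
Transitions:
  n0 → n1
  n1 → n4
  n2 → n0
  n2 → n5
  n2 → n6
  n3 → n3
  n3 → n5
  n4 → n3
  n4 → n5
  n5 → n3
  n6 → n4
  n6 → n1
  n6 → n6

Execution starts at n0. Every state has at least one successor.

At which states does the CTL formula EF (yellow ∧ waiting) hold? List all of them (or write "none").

States satisfying yellow ∧ waiting: {n0, n2, n6}.
States satisfying EF (yellow ∧ waiting): {n0, n2, n6}.

{n0, n2, n6}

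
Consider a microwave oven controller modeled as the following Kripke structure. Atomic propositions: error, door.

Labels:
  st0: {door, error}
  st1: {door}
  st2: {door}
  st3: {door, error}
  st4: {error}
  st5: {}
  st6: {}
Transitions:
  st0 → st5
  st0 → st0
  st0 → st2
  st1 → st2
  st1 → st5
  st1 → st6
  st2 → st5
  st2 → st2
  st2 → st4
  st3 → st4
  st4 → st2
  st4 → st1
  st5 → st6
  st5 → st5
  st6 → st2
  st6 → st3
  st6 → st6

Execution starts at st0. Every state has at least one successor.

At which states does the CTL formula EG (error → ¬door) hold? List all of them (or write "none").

States satisfying error → ¬door: {st1, st2, st4, st5, st6}.
States satisfying EG (error → ¬door): {st1, st2, st4, st5, st6}.

{st1, st2, st4, st5, st6}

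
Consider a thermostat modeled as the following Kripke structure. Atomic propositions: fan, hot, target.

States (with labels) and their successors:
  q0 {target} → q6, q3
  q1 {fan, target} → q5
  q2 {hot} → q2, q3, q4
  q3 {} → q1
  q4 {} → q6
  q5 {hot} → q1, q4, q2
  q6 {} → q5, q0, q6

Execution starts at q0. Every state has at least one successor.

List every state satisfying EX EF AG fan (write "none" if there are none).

none

States satisfying EF AG fan: ∅.
States satisfying EX EF AG fan: ∅.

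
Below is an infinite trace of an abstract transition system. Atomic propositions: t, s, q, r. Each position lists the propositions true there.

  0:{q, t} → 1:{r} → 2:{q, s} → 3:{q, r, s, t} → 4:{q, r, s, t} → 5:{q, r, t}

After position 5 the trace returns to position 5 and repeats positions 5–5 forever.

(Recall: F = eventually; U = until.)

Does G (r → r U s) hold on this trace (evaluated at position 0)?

r → r U s must hold at every position from 0 onward. It fails at position 5, so G (r → r U s) is false.
Positions where r holds: 1, 3, 4, 5.
Check r U s at each: 1→ok, 3→ok, 4→ok, 5→fails.

Does not hold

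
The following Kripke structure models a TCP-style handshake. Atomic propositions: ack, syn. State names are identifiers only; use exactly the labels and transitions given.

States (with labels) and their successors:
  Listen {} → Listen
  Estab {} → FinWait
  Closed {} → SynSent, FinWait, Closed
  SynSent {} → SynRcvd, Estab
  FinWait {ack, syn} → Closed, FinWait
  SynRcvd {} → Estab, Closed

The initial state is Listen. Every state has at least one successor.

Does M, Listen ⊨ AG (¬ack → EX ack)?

Does not hold

States satisfying ¬ack → EX ack: {Estab, Closed, FinWait}.
States satisfying AG (¬ack → EX ack): ∅.
Listen is reachable from Listen and violates ¬ack → EX ack, so AG fails at Listen.
Listen ∉ Sat(AG (¬ack → EX ack)).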